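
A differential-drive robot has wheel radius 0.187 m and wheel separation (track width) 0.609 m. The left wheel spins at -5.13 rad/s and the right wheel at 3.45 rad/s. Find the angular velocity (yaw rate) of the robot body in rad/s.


omega = r*(wR - wL)/L = 0.187*(3.45 - (-5.13))/0.609 = 2.6346

2.6346 rad/s


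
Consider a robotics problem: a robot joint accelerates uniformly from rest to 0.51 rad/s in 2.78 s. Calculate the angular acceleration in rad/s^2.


alpha = delta_omega / t = 0.51 / 2.78 = 0.1835

0.1835 rad/s^2


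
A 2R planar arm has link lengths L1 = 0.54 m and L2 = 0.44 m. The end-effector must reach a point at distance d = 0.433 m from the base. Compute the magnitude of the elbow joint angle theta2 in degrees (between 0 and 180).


cos(th2) = (d^2 - L1^2 - L2^2)/(2*L1*L2) = (0.433^2 - 0.54^2 - 0.44^2)/(2*0.54*0.44) = -0.62649621
th2 = acos(-0.62649621) = 128.7921 deg

128.7921 degrees


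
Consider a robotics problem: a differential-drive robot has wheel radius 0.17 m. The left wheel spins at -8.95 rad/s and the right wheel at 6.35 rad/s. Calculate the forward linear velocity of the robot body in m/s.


v = r*(wR + wL)/2 = 0.17*(6.35 + -8.95)/2 = -0.2210

-0.2210 m/s


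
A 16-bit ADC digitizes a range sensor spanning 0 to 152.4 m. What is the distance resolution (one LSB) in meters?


res = range / 2^n = 152.4/2^16 = 152.4/65536 = 0.0023

0.0023 m


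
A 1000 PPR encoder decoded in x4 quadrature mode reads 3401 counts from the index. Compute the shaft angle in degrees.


angle = counts * 360 / (PPR*4) = 3401 * 360 / 4000 = 306.0900

306.0900 degrees


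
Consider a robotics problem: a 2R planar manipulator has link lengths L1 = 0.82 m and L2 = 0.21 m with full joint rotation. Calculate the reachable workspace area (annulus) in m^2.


r_max = L1 + L2 = 1.0300, r_min = |L1 - L2| = 0.6100
A = pi*(r_max^2 - r_min^2) = pi*(1.0609 - 0.3721) = 2.1639

2.1639 m^2


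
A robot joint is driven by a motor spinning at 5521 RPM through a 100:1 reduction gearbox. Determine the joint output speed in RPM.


omega_joint = omega_motor / N = 5521 / 100 = 55.2100

55.2100 RPM


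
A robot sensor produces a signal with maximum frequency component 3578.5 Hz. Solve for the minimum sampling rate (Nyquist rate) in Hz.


f_s,min = 2*f_max = 2*3578.5 = 7157.0000

7157.0000 Hz


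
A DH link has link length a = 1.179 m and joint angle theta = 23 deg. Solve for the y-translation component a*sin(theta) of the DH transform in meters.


a*sin(theta) = 1.179*sin(23 deg) = 0.4607

0.4607 m


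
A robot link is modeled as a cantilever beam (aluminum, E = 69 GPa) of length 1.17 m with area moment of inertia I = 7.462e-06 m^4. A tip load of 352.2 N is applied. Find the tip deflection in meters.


delta = F*L^3/(3*E*I) = 352.2*1.17^3/(3*6.900e+10*7.462e-06)
      = 564.0880986/1544634 = 3.6519e-04

3.6519e-04 m


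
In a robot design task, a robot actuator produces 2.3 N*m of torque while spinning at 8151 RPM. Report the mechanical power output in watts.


omega = 8151 * 2*pi/60 = 853.570724 rad/s
P = tau * omega = 2.3 * 853.570724 = 1963.2127

1963.2127 W


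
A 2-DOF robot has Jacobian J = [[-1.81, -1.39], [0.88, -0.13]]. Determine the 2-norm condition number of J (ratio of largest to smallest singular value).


JJ^T eigenvalues: trace(JJ^T) = 5.9995, det(JJ^T) = det(J)^2 = 2.12722225
s_max^2 = (5.9995 + sqrt(27.48511125))/2 = 5.62106223
s_min^2 = (5.9995 - sqrt(27.48511125))/2 = 0.37843777
kappa = s_max/s_min = sqrt(5.62106223/0.37843777) = 3.8540

3.8540


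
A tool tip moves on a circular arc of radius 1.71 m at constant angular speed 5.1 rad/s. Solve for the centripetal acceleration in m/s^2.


a_c = omega^2 * r = 5.1^2 * 1.71 = 44.4771

44.4771 m/s^2


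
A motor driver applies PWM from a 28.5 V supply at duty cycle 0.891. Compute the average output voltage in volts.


V_avg = V_supply * D = 28.5*0.891 = 25.3935

25.3935 V


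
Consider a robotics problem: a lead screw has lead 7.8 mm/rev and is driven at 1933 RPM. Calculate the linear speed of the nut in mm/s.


v = lead * (RPM/60) = 7.8*1933/60 = 251.2900

251.2900 mm/s


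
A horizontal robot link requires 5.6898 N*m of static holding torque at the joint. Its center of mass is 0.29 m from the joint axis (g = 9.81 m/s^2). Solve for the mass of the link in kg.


m = tau / (g*L) = 5.6898 / (9.81 * 0.29) = 2.0000

2.0000 kg


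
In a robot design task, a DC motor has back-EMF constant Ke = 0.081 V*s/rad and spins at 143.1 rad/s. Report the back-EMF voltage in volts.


V_emf = Ke * omega = 0.081*143.1 = 11.5911

11.5911 V


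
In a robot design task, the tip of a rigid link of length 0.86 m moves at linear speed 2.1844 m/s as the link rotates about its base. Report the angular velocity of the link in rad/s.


omega = v / L = 2.1844 / 0.86 = 2.5400

2.5400 rad/s


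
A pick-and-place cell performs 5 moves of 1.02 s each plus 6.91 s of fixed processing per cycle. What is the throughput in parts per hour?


T_cycle = 5*1.02 + 6.91 = 12.0100 s
rate = 3600/T = 299.7502

299.7502 parts/hour


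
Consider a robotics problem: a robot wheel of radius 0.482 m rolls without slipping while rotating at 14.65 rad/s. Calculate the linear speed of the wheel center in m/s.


v = omega * r = 14.65 * 0.482 = 7.0613

7.0613 m/s


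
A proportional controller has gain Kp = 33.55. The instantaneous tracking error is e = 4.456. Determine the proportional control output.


u_P = Kp * e = 33.55 * 4.456 = 149.4988

149.4988


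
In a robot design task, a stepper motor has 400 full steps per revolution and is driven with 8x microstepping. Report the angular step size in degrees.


step = 360/(400*8) = 360/3200 = 0.1125

0.1125 degrees


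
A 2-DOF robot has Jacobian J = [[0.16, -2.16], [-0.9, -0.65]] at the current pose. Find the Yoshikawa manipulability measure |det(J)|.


det(J) = 0.16*-0.65 - (-2.16)*(-0.9) = -2.0480
|det(J)| = 2.0480

2.0480


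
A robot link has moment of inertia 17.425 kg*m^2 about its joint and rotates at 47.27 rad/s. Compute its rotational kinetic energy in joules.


KE = (1/2)*I*omega^2 = 0.5*17.425*47.27^2 = 19467.6709

19467.6709 J


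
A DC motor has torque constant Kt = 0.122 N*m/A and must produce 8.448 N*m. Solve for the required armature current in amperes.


I = tau / Kt = 8.448/0.122 = 69.2459

69.2459 A


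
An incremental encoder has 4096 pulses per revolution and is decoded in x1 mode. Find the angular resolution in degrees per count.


resolution = 360 / (PPR * 1) = 360 / 4096 = 0.0879

0.0879 degrees


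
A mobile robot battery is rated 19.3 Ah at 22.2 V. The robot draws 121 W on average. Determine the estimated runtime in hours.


E = 19.3*22.2 = 428.4600 Wh
t = E/P = 428.4600/121 = 3.5410

3.5410 hours


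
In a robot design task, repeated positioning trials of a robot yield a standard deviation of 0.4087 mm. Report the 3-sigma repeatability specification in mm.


repeatability = 3*sigma = 3*0.4087 = 1.2261

1.2261 mm


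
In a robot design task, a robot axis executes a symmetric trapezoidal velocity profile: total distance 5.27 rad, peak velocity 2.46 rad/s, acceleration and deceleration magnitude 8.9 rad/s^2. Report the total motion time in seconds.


t_acc = v/a = 2.46/8.9 = 0.276404 s
d_acc = v^2/(2a) = 0.339978 rad (each ramp)
d_cruise = 5.27 - 2*0.339978 = 4.590044 rad
t_cruise = 4.590044/2.46 = 1.865872 s
t_total = 2*0.276404 + 1.865872 = 2.4187

2.4187 s


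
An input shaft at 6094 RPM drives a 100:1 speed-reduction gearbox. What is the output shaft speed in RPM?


omega_out = omega_in / N = 6094 / 100 = 60.9400

60.9400 RPM


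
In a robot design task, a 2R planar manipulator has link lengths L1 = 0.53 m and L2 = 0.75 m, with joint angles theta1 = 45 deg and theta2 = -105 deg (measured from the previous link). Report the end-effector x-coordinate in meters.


x = L1*cos(th1) + L2*cos(th1+th2) = 0.53*cos(45 deg) + 0.75*cos(-60 deg) = 0.7498

0.7498 m


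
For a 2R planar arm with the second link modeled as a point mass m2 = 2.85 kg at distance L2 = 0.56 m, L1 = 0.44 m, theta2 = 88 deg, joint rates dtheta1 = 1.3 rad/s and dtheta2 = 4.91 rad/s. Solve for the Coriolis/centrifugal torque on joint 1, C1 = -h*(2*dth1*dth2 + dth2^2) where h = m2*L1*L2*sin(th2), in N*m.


h = m2*L1*L2*sin(th2) = 2.85*0.44*0.56*sin(88 deg) = 0.701812
C1 = -h*(2*1.3*4.91 + 4.91^2) = -0.701812*36.8741 = -25.8787

-25.8787 N*m


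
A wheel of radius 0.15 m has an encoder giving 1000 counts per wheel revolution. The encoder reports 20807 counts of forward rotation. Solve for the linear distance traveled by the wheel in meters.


revs = 20807/1000 = 20.807000
d = revs * 2*pi*r = 20.807000 * 2*pi*0.15 = 19.6101

19.6101 m


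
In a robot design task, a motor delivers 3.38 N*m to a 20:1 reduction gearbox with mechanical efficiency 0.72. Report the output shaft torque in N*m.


tau_out = tau_in * N * eta = 3.38 * 20 * 0.72 = 48.6720

48.6720 N*m


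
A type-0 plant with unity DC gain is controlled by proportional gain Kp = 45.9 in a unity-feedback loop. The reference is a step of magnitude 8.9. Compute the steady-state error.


e_ss = R/(1 + Kp) = 8.9/(1 + 45.9) = 8.9/46.9000 = 0.1898

0.1898


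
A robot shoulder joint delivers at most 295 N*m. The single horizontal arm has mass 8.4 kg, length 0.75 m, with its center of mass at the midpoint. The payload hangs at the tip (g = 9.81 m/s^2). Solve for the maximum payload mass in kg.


tau_arm = m_arm*g*(L/2) = 8.4*9.81*0.75/2 = 30.9015 N*m
tau_payload = tau_max - tau_arm = 295 - 30.9015 = 264.0985
m_payload = tau_payload / (g*L) = 264.0985 / (9.81*0.75) = 35.8951

35.8951 kg


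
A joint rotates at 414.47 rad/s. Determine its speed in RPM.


RPM = 414.47 * 60/(2*pi) = 3957.8970

3957.8970 RPM


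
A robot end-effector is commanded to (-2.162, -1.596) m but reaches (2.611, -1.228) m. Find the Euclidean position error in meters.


dx = 2.611 - (-2.162) = 4.7730, dy = -1.228 - (-1.596) = 0.3680
err = sqrt(22.781529 + 0.135424) = 4.7872

4.7872 m


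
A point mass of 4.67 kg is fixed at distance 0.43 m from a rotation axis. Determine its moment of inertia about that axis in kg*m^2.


I = m*r^2 = 4.67*0.43^2 = 0.8635

0.8635 kg*m^2


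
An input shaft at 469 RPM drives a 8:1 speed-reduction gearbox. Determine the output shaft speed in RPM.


omega_out = omega_in / N = 469 / 8 = 58.6250

58.6250 RPM


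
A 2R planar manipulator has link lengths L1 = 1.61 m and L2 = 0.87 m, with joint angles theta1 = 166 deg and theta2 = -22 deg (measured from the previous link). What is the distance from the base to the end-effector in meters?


x = L1*cos(th1) + L2*cos(th1+th2) = -2.266021
y = L1*sin(th1) + L2*sin(th1+th2) = 0.900867
d = sqrt(x^2 + y^2) = sqrt(5.134851 + 0.811561) = 2.4385

2.4385 m


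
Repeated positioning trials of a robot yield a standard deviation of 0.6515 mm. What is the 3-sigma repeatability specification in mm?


repeatability = 3*sigma = 3*0.6515 = 1.9545

1.9545 mm


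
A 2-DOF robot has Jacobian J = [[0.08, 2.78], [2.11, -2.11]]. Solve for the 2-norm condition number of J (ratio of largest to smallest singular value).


JJ^T eigenvalues: trace(JJ^T) = 16.6390, det(JJ^T) = det(J)^2 = 36.41639716
s_max^2 = (16.6390 + sqrt(131.19073236))/2 = 14.04642615
s_min^2 = (16.6390 - sqrt(131.19073236))/2 = 2.59257385
kappa = s_max/s_min = sqrt(14.04642615/2.59257385) = 2.3276

2.3276


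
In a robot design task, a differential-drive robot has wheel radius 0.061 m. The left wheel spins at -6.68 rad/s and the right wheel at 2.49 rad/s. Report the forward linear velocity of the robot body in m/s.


v = r*(wR + wL)/2 = 0.061*(2.49 + -6.68)/2 = -0.1278

-0.1278 m/s


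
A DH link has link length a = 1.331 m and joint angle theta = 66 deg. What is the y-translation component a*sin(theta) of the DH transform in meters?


a*sin(theta) = 1.331*sin(66 deg) = 1.2159

1.2159 m


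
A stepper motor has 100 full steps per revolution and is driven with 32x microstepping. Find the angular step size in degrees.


step = 360/(100*32) = 360/3200 = 0.1125

0.1125 degrees


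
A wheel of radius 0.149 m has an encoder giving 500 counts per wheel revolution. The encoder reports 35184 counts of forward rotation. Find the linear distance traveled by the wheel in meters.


revs = 35184/500 = 70.368000
d = revs * 2*pi*r = 70.368000 * 2*pi*0.149 = 65.8781

65.8781 m


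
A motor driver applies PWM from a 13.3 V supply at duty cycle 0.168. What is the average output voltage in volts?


V_avg = V_supply * D = 13.3*0.168 = 2.2344

2.2344 V


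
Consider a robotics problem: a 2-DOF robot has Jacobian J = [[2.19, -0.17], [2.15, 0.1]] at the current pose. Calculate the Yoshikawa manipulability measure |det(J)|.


det(J) = 2.19*0.1 - (-0.17)*(2.15) = 0.5845
|det(J)| = 0.5845

0.5845


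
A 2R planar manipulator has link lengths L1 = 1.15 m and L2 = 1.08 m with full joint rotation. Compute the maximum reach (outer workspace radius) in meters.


r_max = L1 + L2 = 1.15 + 1.08 = 2.2300

2.2300 m


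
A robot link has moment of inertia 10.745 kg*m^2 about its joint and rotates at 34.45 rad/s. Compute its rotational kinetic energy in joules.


KE = (1/2)*I*omega^2 = 0.5*10.745*34.45^2 = 6376.0964

6376.0964 J


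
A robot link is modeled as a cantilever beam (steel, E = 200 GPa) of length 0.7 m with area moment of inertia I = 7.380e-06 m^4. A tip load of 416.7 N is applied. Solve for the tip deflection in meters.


delta = F*L^3/(3*E*I) = 416.7*0.7^3/(3*2.000e+11*7.380e-06)
      = 142.9281/4428000 = 3.2278e-05

3.2278e-05 m


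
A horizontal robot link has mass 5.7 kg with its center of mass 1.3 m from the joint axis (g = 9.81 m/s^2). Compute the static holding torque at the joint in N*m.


tau = m*g*L = 5.7 * 9.81 * 1.3 = 72.6921

72.6921 N*m


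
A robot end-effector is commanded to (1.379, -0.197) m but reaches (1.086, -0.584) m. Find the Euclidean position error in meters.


dx = 1.086 - (1.379) = -0.2930, dy = -0.584 - (-0.197) = -0.3870
err = sqrt(0.085849 + 0.149769) = 0.4854

0.4854 m


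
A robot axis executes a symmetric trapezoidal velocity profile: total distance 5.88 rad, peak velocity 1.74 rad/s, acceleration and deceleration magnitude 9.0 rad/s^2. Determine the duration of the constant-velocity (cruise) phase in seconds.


t_acc = v/a = 0.193333 s, d_acc = v^2/(2a) = 0.168200 rad each
d_cruise = 5.88 - 2*0.168200 = 5.543600 rad
t_cruise = d_cruise/v = 5.543600/1.74 = 3.1860

3.1860 s


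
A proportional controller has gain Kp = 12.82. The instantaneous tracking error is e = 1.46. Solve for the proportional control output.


u_P = Kp * e = 12.82 * 1.46 = 18.7172

18.7172


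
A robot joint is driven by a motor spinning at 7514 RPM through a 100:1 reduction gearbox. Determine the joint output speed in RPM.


omega_joint = omega_motor / N = 7514 / 100 = 75.1400

75.1400 RPM


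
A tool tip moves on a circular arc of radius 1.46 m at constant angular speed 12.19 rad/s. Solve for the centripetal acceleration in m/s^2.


a_c = omega^2 * r = 12.19^2 * 1.46 = 216.9503

216.9503 m/s^2


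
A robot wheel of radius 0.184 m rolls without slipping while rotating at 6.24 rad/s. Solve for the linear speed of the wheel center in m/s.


v = omega * r = 6.24 * 0.184 = 1.1482

1.1482 m/s


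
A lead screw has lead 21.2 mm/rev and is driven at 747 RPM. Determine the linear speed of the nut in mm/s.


v = lead * (RPM/60) = 21.2*747/60 = 263.9400

263.9400 mm/s


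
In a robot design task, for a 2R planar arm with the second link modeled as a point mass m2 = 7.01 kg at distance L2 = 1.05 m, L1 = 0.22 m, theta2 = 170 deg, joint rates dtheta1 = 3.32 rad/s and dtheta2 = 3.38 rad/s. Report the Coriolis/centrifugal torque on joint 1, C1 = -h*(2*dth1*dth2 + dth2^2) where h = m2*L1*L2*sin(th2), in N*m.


h = m2*L1*L2*sin(th2) = 7.01*0.22*1.05*sin(170 deg) = 0.281190
C1 = -h*(2*3.32*3.38 + 3.38^2) = -0.281190*33.8676 = -9.5232

-9.5232 N*m


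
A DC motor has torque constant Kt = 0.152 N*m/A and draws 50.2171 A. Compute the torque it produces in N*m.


tau = Kt * I = 0.152*50.2171 = 7.6330

7.6330 N*m


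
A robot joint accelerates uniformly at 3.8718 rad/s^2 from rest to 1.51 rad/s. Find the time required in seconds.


t = delta_omega / alpha = 1.51 / 3.8718 = 0.3900

0.3900 s


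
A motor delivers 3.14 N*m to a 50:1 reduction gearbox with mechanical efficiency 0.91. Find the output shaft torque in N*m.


tau_out = tau_in * N * eta = 3.14 * 50 * 0.91 = 142.8700

142.8700 N*m


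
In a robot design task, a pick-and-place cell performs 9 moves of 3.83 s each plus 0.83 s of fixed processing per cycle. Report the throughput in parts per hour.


T_cycle = 9*3.83 + 0.83 = 35.3000 s
rate = 3600/T = 101.9830

101.9830 parts/hour


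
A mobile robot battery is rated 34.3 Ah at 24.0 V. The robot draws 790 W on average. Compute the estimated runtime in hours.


E = 34.3*24.0 = 823.2000 Wh
t = E/P = 823.2000/790 = 1.0420

1.0420 hours


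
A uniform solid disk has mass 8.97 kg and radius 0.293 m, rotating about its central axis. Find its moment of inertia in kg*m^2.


I = (1/2)*m*R^2 = 0.5*8.97*0.293^2 = 0.3850

0.3850 kg*m^2


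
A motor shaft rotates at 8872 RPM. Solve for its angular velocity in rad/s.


omega = 8872 * 2*pi/60 = 929.0737

929.0737 rad/s


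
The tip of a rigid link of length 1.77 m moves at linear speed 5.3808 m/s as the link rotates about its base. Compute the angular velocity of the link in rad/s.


omega = v / L = 5.3808 / 1.77 = 3.0400

3.0400 rad/s


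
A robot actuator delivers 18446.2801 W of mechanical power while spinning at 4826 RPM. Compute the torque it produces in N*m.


omega = 4826 * 2*pi/60 = 505.377538 rad/s
tau = P / omega = 18446.2801 / 505.377538 = 36.5000

36.5000 N*m


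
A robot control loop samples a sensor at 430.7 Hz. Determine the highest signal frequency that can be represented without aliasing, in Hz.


f_max = f_s/2 = 430.7/2 = 215.3500

215.3500 Hz


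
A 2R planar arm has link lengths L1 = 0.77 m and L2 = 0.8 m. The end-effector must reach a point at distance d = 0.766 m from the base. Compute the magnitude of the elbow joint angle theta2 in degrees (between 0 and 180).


cos(th2) = (d^2 - L1^2 - L2^2)/(2*L1*L2) = (0.766^2 - 0.77^2 - 0.8^2)/(2*0.77*0.8) = -0.52446753
th2 = acos(-0.52446753) = 121.6324 deg

121.6324 degrees


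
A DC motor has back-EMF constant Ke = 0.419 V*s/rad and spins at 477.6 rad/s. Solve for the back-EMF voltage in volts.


V_emf = Ke * omega = 0.419*477.6 = 200.1144

200.1144 V


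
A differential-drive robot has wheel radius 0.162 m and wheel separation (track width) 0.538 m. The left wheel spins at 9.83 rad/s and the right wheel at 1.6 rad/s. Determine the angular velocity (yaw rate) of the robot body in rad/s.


omega = r*(wR - wL)/L = 0.162*(1.6 - (9.83))/0.538 = -2.4782

-2.4782 rad/s


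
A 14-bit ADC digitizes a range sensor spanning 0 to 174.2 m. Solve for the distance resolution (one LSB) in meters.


res = range / 2^n = 174.2/2^14 = 174.2/16384 = 0.0106

0.0106 m


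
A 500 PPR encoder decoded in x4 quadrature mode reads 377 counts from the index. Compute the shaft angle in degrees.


angle = counts * 360 / (PPR*4) = 377 * 360 / 2000 = 67.8600

67.8600 degrees


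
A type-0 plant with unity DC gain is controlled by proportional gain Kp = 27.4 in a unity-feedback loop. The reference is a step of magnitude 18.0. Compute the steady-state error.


e_ss = R/(1 + Kp) = 18.0/(1 + 27.4) = 18.0/28.4000 = 0.6338

0.6338


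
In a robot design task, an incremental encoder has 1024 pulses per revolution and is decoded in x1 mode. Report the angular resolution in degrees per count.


resolution = 360 / (PPR * 1) = 360 / 1024 = 0.3516

0.3516 degrees


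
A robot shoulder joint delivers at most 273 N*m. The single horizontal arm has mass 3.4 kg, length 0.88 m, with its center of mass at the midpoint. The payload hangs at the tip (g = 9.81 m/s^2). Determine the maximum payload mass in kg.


tau_arm = m_arm*g*(L/2) = 3.4*9.81*0.88/2 = 14.6758 N*m
tau_payload = tau_max - tau_arm = 273 - 14.6758 = 258.3242
m_payload = tau_payload / (g*L) = 258.3242 / (9.81*0.88) = 29.9236

29.9236 kg


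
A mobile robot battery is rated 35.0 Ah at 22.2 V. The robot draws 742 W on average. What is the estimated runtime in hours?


E = 35.0*22.2 = 777.0000 Wh
t = E/P = 777.0000/742 = 1.0472

1.0472 hours


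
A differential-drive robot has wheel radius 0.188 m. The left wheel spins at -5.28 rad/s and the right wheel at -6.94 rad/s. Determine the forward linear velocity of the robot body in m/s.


v = r*(wR + wL)/2 = 0.188*(-6.94 + -5.28)/2 = -1.1487

-1.1487 m/s


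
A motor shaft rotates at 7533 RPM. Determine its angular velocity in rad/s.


omega = 7533 * 2*pi/60 = 788.8539

788.8539 rad/s


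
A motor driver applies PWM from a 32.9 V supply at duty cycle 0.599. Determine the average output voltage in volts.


V_avg = V_supply * D = 32.9*0.599 = 19.7071

19.7071 V


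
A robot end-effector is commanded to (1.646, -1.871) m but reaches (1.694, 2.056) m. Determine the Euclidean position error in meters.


dx = 1.694 - (1.646) = 0.0480, dy = 2.056 - (-1.871) = 3.9270
err = sqrt(0.002304 + 15.421329) = 3.9273

3.9273 m


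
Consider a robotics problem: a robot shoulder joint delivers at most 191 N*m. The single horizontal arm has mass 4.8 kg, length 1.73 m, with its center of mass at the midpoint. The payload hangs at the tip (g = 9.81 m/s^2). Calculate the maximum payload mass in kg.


tau_arm = m_arm*g*(L/2) = 4.8*9.81*1.73/2 = 40.7311 N*m
tau_payload = tau_max - tau_arm = 191 - 40.7311 = 150.2689
m_payload = tau_payload / (g*L) = 150.2689 / (9.81*1.73) = 8.8543

8.8543 kg


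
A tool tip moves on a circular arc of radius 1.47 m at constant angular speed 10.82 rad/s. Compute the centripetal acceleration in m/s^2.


a_c = omega^2 * r = 10.82^2 * 1.47 = 172.0964

172.0964 m/s^2


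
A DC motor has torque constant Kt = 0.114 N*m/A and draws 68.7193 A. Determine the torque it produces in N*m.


tau = Kt * I = 0.114*68.7193 = 7.8340

7.8340 N*m


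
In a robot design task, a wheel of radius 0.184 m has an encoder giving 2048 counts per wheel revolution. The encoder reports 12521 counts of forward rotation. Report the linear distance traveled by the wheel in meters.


revs = 12521/2048 = 6.113770
d = revs * 2*pi*r = 6.113770 * 2*pi*0.184 = 7.0682

7.0682 m


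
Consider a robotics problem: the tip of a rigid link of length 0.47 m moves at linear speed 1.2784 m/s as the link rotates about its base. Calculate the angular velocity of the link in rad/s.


omega = v / L = 1.2784 / 0.47 = 2.7200

2.7200 rad/s


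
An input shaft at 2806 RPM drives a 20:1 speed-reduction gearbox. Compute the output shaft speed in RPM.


omega_out = omega_in / N = 2806 / 20 = 140.3000

140.3000 RPM


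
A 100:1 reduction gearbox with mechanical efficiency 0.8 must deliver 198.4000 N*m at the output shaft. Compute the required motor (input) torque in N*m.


tau_in = tau_out / (N * eta) = 198.4000 / (100 * 0.8) = 2.4800

2.4800 N*m


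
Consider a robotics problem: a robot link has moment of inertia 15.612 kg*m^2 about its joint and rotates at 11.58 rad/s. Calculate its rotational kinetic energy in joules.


KE = (1/2)*I*omega^2 = 0.5*15.612*11.58^2 = 1046.7565

1046.7565 J


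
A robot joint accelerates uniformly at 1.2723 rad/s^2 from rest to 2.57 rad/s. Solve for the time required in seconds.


t = delta_omega / alpha = 2.57 / 1.2723 = 2.0200

2.0200 s


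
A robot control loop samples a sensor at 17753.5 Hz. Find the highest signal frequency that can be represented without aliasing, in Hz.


f_max = f_s/2 = 17753.5/2 = 8876.7500

8876.7500 Hz


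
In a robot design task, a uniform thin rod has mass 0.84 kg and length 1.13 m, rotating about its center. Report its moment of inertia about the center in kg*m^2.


I = (1/12)*m*L^2 = (1/12)*0.84*1.13^2 = 0.0894

0.0894 kg*m^2


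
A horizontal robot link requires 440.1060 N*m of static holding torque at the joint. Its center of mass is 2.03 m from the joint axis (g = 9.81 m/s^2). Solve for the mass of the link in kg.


m = tau / (g*L) = 440.1060 / (9.81 * 2.03) = 22.1000

22.1000 kg


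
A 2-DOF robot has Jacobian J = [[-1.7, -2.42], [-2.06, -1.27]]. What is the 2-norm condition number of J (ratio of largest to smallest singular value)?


JJ^T eigenvalues: trace(JJ^T) = 14.6029, det(JJ^T) = det(J)^2 = 7.98740644
s_max^2 = (14.6029 + sqrt(181.29506265))/2 = 14.03374275
s_min^2 = (14.6029 - sqrt(181.29506265))/2 = 0.56915725
kappa = s_max/s_min = sqrt(14.03374275/0.56915725) = 4.9656

4.9656


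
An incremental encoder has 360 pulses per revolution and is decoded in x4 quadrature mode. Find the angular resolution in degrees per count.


resolution = 360 / (PPR * 4) = 360 / 1440 = 0.2500

0.2500 degrees


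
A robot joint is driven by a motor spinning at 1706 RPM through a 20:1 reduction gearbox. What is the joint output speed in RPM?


omega_joint = omega_motor / N = 1706 / 20 = 85.3000

85.3000 RPM


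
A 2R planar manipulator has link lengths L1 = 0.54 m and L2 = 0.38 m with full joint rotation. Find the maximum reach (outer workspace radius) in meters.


r_max = L1 + L2 = 0.54 + 0.38 = 0.9200

0.9200 m


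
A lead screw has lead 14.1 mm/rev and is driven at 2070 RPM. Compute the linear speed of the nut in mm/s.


v = lead * (RPM/60) = 14.1*2070/60 = 486.4500

486.4500 mm/s


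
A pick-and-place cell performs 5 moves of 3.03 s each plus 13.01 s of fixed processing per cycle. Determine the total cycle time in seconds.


T = 5*3.03 + 13.01 = 28.1600

28.1600 s


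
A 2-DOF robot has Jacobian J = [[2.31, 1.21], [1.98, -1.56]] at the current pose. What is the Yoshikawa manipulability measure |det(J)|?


det(J) = 2.31*-1.56 - (1.21)*(1.98) = -5.9994
|det(J)| = 5.9994

5.9994


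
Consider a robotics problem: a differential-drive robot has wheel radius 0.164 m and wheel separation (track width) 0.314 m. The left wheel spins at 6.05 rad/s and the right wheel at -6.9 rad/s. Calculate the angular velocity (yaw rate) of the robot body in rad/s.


omega = r*(wR - wL)/L = 0.164*(-6.9 - (6.05))/0.314 = -6.7637

-6.7637 rad/s


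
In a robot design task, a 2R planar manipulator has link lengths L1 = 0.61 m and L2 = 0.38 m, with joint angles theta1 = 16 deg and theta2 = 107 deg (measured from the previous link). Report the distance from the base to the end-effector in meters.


x = L1*cos(th1) + L2*cos(th1+th2) = 0.379407
y = L1*sin(th1) + L2*sin(th1+th2) = 0.486834
d = sqrt(x^2 + y^2) = sqrt(0.143950 + 0.237007) = 0.6172

0.6172 m


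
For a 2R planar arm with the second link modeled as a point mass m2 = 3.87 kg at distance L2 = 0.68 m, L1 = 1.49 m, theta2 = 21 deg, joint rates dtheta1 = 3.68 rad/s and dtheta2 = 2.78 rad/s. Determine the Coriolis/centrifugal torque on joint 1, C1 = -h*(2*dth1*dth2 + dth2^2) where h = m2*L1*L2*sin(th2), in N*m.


h = m2*L1*L2*sin(th2) = 3.87*1.49*0.68*sin(21 deg) = 1.405191
C1 = -h*(2*3.68*2.78 + 2.78^2) = -1.405191*28.1892 = -39.6112

-39.6112 N*m


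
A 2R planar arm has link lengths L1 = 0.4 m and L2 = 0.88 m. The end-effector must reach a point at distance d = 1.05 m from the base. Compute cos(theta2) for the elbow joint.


cos(th2) = (d^2 - L1^2 - L2^2)/(2*L1*L2) = (1.05^2 - 0.4^2 - 0.88^2)/(2*0.4*0.88) = 0.2388

0.2388


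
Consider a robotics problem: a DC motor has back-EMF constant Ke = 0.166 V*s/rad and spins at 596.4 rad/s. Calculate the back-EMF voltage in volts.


V_emf = Ke * omega = 0.166*596.4 = 99.0024

99.0024 V


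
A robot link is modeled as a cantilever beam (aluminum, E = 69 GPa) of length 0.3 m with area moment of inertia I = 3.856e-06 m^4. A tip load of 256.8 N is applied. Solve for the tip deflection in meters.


delta = F*L^3/(3*E*I) = 256.8*0.3^3/(3*6.900e+10*3.856e-06)
      = 6.9336/798192 = 8.6866e-06

8.6866e-06 m


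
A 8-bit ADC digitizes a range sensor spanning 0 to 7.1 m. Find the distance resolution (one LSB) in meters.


res = range / 2^n = 7.1/2^8 = 7.1/256 = 0.0277

0.0277 m


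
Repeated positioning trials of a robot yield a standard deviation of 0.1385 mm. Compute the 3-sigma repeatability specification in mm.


repeatability = 3*sigma = 3*0.1385 = 0.4155

0.4155 mm


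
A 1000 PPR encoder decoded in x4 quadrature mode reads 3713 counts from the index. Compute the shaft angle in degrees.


angle = counts * 360 / (PPR*4) = 3713 * 360 / 4000 = 334.1700

334.1700 degrees


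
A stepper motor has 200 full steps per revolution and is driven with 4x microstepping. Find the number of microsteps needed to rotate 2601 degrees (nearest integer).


step_size = 360/(200*4) = 360/800 = 0.450000 deg
n = 2601/(360/800) = 2601*800/360 = 5780

5780 steps


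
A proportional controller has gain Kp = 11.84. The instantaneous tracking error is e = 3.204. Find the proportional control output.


u_P = Kp * e = 11.84 * 3.204 = 37.9354

37.9354


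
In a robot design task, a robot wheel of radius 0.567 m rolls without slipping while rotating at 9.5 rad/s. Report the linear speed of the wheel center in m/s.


v = omega * r = 9.5 * 0.567 = 5.3865

5.3865 m/s


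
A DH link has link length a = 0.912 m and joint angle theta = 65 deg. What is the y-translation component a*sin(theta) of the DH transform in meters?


a*sin(theta) = 0.912*sin(65 deg) = 0.8266

0.8266 m


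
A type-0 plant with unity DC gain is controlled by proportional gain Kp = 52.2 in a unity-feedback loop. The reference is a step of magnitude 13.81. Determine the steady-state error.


e_ss = R/(1 + Kp) = 13.81/(1 + 52.2) = 13.81/53.2000 = 0.2596

0.2596


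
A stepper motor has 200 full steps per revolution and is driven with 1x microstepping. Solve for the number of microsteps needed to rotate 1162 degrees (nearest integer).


step_size = 360/(200*1) = 360/200 = 1.800000 deg
n = 1162/(360/200) = 1162*200/360 = 645.5556 -> 646

646 steps


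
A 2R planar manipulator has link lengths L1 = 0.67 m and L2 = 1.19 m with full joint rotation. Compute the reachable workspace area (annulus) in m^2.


r_max = L1 + L2 = 1.8600, r_min = |L1 - L2| = 0.5200
A = pi*(r_max^2 - r_min^2) = pi*(3.4596 - 0.2704) = 10.0192

10.0192 m^2


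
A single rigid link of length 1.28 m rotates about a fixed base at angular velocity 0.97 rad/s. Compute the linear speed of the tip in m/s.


v = L*omega = 1.28 * 0.97 = 1.2416

1.2416 m/s


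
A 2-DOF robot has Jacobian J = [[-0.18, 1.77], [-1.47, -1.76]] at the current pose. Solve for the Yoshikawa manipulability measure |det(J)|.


det(J) = -0.18*-1.76 - (1.77)*(-1.47) = 2.9187
|det(J)| = 2.9187

2.9187


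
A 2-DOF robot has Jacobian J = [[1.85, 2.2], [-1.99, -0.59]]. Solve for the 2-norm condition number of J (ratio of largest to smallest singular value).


JJ^T eigenvalues: trace(JJ^T) = 12.5707, det(JJ^T) = det(J)^2 = 10.80108225
s_max^2 = (12.5707 + sqrt(114.81816949))/2 = 11.64301202
s_min^2 = (12.5707 - sqrt(114.81816949))/2 = 0.92768798
kappa = s_max/s_min = sqrt(11.64301202/0.92768798) = 3.5427

3.5427


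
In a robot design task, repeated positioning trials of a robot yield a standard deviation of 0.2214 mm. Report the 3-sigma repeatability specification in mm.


repeatability = 3*sigma = 3*0.2214 = 0.6642

0.6642 mm


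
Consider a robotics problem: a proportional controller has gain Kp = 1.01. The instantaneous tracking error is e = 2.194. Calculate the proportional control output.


u_P = Kp * e = 1.01 * 2.194 = 2.2159

2.2159


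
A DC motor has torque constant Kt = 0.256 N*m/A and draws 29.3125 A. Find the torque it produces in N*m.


tau = Kt * I = 0.256*29.3125 = 7.5040

7.5040 N*m


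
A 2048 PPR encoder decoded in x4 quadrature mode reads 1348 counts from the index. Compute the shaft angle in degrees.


angle = counts * 360 / (PPR*4) = 1348 * 360 / 8192 = 59.2383

59.2383 degrees


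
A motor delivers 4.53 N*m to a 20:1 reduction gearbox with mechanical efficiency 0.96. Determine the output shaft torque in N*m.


tau_out = tau_in * N * eta = 4.53 * 20 * 0.96 = 86.9760

86.9760 N*m


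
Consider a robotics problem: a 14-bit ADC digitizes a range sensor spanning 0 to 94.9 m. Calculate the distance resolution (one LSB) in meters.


res = range / 2^n = 94.9/2^14 = 94.9/16384 = 0.0058

0.0058 m


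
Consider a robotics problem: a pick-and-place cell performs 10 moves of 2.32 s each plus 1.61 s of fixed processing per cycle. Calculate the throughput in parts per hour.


T_cycle = 10*2.32 + 1.61 = 24.8100 s
rate = 3600/T = 145.1028

145.1028 parts/hour


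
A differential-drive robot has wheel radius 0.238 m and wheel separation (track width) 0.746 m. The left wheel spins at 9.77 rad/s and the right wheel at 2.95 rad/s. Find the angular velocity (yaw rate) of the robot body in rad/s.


omega = r*(wR - wL)/L = 0.238*(2.95 - (9.77))/0.746 = -2.1758

-2.1758 rad/s


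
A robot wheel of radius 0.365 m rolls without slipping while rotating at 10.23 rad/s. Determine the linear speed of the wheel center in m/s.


v = omega * r = 10.23 * 0.365 = 3.7340

3.7340 m/s


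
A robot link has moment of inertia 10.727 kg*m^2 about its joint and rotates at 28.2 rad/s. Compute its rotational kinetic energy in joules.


KE = (1/2)*I*omega^2 = 0.5*10.727*28.2^2 = 4265.2697

4265.2697 J


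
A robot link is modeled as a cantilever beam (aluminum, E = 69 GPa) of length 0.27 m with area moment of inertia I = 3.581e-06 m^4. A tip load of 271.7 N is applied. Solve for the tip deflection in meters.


delta = F*L^3/(3*E*I) = 271.7*0.27^3/(3*6.900e+10*3.581e-06)
      = 5.3478711/741267 = 7.2145e-06

7.2145e-06 m


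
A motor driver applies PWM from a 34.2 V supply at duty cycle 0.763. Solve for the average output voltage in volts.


V_avg = V_supply * D = 34.2*0.763 = 26.0946

26.0946 V


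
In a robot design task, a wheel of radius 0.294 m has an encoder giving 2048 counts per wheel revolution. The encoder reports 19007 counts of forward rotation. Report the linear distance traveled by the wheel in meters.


revs = 19007/2048 = 9.280762
d = revs * 2*pi*r = 9.280762 * 2*pi*0.294 = 17.1439

17.1439 m


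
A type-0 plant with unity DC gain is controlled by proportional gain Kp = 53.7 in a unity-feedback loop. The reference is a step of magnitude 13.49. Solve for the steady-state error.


e_ss = R/(1 + Kp) = 13.49/(1 + 53.7) = 13.49/54.7000 = 0.2466

0.2466


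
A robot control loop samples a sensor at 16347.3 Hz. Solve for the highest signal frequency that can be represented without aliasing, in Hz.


f_max = f_s/2 = 16347.3/2 = 8173.6500

8173.6500 Hz


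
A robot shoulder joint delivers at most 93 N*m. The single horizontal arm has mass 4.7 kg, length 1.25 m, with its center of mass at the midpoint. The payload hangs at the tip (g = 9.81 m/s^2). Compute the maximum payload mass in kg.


tau_arm = m_arm*g*(L/2) = 4.7*9.81*1.25/2 = 28.8169 N*m
tau_payload = tau_max - tau_arm = 93 - 28.8169 = 64.1831
m_payload = tau_payload / (g*L) = 64.1831 / (9.81*1.25) = 5.2341

5.2341 kg


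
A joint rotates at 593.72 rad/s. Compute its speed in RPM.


RPM = 593.72 * 60/(2*pi) = 5669.6084

5669.6084 RPM


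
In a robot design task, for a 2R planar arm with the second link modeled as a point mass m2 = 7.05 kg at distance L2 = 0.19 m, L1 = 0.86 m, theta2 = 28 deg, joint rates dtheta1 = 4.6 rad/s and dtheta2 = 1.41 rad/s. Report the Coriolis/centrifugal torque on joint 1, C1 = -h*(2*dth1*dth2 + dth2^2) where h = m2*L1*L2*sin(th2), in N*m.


h = m2*L1*L2*sin(th2) = 7.05*0.86*0.19*sin(28 deg) = 0.540817
C1 = -h*(2*4.6*1.41 + 1.41^2) = -0.540817*14.9601 = -8.0907

-8.0907 N*m


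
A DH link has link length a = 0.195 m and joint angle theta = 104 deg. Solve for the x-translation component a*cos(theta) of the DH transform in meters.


a*cos(theta) = 0.195*cos(104 deg) = -0.0472

-0.0472 m


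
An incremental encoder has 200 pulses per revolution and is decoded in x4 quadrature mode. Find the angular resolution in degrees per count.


resolution = 360 / (PPR * 4) = 360 / 800 = 0.4500

0.4500 degrees


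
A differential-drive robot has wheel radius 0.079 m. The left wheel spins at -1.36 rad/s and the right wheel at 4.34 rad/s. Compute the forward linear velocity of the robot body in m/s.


v = r*(wR + wL)/2 = 0.079*(4.34 + -1.36)/2 = 0.1177

0.1177 m/s


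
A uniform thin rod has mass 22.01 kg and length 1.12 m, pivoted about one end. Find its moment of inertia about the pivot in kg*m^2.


I = (1/3)*m*L^2 = (1/3)*22.01*1.12^2 = 9.2031

9.2031 kg*m^2


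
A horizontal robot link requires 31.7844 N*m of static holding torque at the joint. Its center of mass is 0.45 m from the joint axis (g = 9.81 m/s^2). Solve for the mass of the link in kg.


m = tau / (g*L) = 31.7844 / (9.81 * 0.45) = 7.2000

7.2000 kg


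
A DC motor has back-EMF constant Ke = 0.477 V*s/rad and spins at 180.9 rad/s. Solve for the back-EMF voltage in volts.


V_emf = Ke * omega = 0.477*180.9 = 86.2893

86.2893 V


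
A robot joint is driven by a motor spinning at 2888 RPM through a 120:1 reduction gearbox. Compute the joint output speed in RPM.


omega_joint = omega_motor / N = 2888 / 120 = 24.0667

24.0667 RPM


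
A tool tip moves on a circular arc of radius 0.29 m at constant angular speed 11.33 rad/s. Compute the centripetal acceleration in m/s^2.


a_c = omega^2 * r = 11.33^2 * 0.29 = 37.2270

37.2270 m/s^2


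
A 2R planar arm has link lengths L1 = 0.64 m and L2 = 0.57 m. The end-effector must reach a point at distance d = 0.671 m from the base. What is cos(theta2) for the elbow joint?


cos(th2) = (d^2 - L1^2 - L2^2)/(2*L1*L2) = (0.671^2 - 0.64^2 - 0.57^2)/(2*0.64*0.57) = -0.3896

-0.3896


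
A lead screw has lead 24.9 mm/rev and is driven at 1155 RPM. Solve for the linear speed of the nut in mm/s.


v = lead * (RPM/60) = 24.9*1155/60 = 479.3250

479.3250 mm/s


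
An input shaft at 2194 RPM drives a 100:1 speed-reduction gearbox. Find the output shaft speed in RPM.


omega_out = omega_in / N = 2194 / 100 = 21.9400

21.9400 RPM


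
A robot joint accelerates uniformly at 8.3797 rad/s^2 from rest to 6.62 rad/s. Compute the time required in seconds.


t = delta_omega / alpha = 6.62 / 8.3797 = 0.7900

0.7900 s


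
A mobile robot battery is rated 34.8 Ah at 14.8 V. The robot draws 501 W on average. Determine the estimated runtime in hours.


E = 34.8*14.8 = 515.0400 Wh
t = E/P = 515.0400/501 = 1.0280

1.0280 hours


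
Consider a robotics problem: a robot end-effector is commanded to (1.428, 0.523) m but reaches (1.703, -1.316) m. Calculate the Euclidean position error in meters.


dx = 1.703 - (1.428) = 0.2750, dy = -1.316 - (0.523) = -1.8390
err = sqrt(0.075625 + 3.381921) = 1.8594

1.8594 m


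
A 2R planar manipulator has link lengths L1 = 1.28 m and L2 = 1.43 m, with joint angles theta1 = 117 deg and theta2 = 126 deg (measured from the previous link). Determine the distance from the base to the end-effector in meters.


x = L1*cos(th1) + L2*cos(th1+th2) = -1.230314
y = L1*sin(th1) + L2*sin(th1+th2) = -0.133651
d = sqrt(x^2 + y^2) = sqrt(1.513673 + 0.017863) = 1.2376

1.2376 m


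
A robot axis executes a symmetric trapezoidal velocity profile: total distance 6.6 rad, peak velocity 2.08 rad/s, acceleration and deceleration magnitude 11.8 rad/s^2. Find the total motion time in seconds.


t_acc = v/a = 2.08/11.8 = 0.176271 s
d_acc = v^2/(2a) = 0.183322 rad (each ramp)
d_cruise = 6.6 - 2*0.183322 = 6.233356 rad
t_cruise = 6.233356/2.08 = 2.996806 s
t_total = 2*0.176271 + 2.996806 = 3.3493

3.3493 s
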